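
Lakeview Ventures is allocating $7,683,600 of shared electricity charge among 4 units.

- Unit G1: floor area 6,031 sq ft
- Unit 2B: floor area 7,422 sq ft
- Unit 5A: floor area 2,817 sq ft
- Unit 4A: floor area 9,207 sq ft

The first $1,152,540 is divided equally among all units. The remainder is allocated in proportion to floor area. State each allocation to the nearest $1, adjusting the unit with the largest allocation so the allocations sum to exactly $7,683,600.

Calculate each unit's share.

Unit G1: $1,834,189 | Unit 2B: $2,190,774 | Unit 5A: $1,010,276 | Unit 4A: $2,648,361

Equal tier: $1,152,540 ÷ 4 = $288,135 apiece.
Remainder $6,531,060 by floor area (total 25,477): Unit G1 1,546,054.20 → $1,546,054; Unit 2B 1,902,638.75 → $1,902,639; Unit 5A 722,141.38 → $722,141; Unit 4A 2,360,225.67 → $2,360,226.
Totals: Unit G1 $288,135 + $1,546,054 = $1,834,189; Unit 2B $288,135 + $1,902,639 = $2,190,774; Unit 5A $288,135 + $722,141 = $1,010,276; Unit 4A $288,135 + $2,360,226 = $2,648,361.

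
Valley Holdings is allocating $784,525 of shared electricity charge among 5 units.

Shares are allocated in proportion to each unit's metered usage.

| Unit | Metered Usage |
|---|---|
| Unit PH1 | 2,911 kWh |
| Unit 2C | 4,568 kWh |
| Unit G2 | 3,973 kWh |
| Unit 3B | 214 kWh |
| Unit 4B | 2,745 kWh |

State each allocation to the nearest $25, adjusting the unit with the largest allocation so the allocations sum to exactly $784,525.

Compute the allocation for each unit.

Unit PH1: $158,475 | Unit 2C: $248,700 | Unit G2: $216,275 | Unit 3B: $11,650 | Unit 4B: $149,425

Metered usage total: 14,411.
Proportional shares: Unit PH1 2,911/14,411 × $784,525 = 158,472.85; Unit 2C 4,568/14,411 × $784,525 = 248,678.80; Unit G2 3,973/14,411 × $784,525 = 216,287.41; Unit 3B 214/14,411 × $784,525 = 11,650.01; Unit 4B 2,745/14,411 × $784,525 = 149,435.93.
After rounding ($25): Unit PH1 $158,475; Unit 2C $248,675; Unit G2 $216,275; Unit 3B $11,650; Unit 4B $149,425. Sum = $784,500.
Difference $784,525 − $784,500 = +$25 applied to largest allocation (Unit 2C): Unit 2C becomes $248,700.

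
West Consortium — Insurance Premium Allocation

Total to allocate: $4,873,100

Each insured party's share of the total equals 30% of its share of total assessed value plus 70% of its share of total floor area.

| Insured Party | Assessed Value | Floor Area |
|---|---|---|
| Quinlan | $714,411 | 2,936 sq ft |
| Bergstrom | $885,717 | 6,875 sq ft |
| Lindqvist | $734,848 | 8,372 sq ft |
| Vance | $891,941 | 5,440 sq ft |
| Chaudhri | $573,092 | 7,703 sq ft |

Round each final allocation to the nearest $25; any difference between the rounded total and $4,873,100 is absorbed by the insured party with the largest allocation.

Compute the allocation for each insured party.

Quinlan: $594,550 · Bergstrom: $1,089,400 · Lindqvist: $1,194,350 · Vance: $935,525 · Chaudhri: $1,059,275

Assessed value total 3,800,009; floor area total 31,326.
Combined weights (30% assessed value + 70% floor area): Quinlan 0.1220; Bergstrom 0.2236; Lindqvist 0.2451; Vance 0.1920; Chaudhri 0.2174.
Pro-rata amounts: Quinlan 594,555.13; Bergstrom 1,089,387.55; Lindqvist 1,194,357.85; Vance 935,521.14; Chaudhri 1,059,278.33.
At nearest $25: Quinlan $594,550; Bergstrom $1,089,400; Lindqvist $1,194,350; Vance $935,525; Chaudhri $1,059,275. Sum = $4,873,100.
Rounded total matches; no reconciliation needed.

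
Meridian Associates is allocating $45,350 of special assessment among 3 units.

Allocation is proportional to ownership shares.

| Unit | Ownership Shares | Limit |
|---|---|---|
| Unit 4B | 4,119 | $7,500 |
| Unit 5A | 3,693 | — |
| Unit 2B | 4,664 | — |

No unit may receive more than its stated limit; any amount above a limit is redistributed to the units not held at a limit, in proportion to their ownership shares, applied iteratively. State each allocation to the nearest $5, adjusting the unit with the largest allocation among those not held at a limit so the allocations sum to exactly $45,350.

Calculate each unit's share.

Unit 4B: $7,500 | Unit 5A: $16,725 | Unit 2B: $21,125

Sum of ownership shares: 12,476.
Pro-rata shares before constraints: Unit 4B 14,972.48; Unit 5A 13,423.98; Unit 2B 16,953.54.
Capped: Unit 4B ($7,500); residual $37,850 reallocated over remaining ownership shares 8,357.
Shares after redistribution: Unit 5A 16,726.10 → $16,725; Unit 2B 21,123.90 → $21,125.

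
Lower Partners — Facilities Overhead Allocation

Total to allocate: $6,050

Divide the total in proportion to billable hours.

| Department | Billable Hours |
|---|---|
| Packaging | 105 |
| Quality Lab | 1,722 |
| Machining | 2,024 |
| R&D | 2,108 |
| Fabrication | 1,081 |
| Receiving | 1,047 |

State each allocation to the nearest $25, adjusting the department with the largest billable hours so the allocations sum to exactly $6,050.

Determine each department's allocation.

Packaging: $75 · Quality Lab: $1,300 · Machining: $1,525 · R&D: $1,575 · Fabrication: $800 · Receiving: $775

Total billable hours = 105 + 1,722 + 2,024 + 2,108 + 1,081 + 1,047 = 8,087.
Unrounded shares: Packaging 78.55; Quality Lab 1,288.25; Machining 1,514.18; R&D 1,577.02; Fabrication 808.71; Receiving 783.28.
At nearest $25: Packaging $75; Quality Lab $1,300; Machining $1,525; R&D $1,575; Fabrication $800; Receiving $775. Sum = $6,050.
Sum already equals the total — no adjustment.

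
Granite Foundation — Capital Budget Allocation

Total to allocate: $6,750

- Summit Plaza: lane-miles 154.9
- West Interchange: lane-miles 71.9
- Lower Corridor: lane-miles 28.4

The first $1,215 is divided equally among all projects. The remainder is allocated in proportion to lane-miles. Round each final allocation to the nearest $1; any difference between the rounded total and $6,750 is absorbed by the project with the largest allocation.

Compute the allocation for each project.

$1,215 shared equally gives $405 per project.
Remainder $5,535 by lane-miles (total 255.2): Summit Plaza 3,359.61 → $3,360; West Interchange 1,559.43 → $1,559; Lower Corridor 615.96 → $616.
Totals: Summit Plaza $405 + $3,360 = $3,765; West Interchange $405 + $1,559 = $1,964; Lower Corridor $405 + $616 = $1,021.

Summit Plaza: $3,765 | West Interchange: $1,964 | Lower Corridor: $1,021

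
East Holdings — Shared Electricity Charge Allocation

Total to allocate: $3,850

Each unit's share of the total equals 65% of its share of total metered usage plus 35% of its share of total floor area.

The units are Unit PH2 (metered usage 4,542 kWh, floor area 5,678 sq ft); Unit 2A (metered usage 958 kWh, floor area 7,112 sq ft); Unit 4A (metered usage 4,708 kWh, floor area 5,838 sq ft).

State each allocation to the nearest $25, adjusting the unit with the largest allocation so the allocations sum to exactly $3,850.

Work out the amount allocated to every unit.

Totals — metered usage 10,208, floor area 18,628.
Composite weights (65% metered usage + 35% floor area): Unit PH2 0.3959; Unit 2A 0.1946; Unit 4A 0.4095.
Raw shares: Unit PH2 1,524.21; Unit 2A 749.32; Unit 4A 1,576.48.
After rounding ($25): Unit PH2 $1,525; Unit 2A $750; Unit 4A $1,575. Sum = $3,850.
Sum already equals the total — no adjustment.

Unit PH2: $1,525 · Unit 2A: $750 · Unit 4A: $1,575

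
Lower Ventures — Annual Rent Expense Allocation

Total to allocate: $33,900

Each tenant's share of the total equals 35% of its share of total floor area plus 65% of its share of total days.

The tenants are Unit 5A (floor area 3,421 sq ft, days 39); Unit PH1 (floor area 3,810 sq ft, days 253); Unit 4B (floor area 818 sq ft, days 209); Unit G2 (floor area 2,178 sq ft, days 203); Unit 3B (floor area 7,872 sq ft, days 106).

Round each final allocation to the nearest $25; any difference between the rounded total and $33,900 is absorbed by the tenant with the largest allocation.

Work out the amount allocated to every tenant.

Floor area total 18,099; days total 810.
Blended shares (35% floor area + 65% days): Unit 5A 0.0975; Unit PH1 0.2767; Unit 4B 0.1835; Unit G2 0.2050; Unit 3B 0.2373.
Pro-rata amounts: Unit 5A 3,303.62; Unit PH1 9,380.22; Unit 4B 6,221.82; Unit G2 6,950.16; Unit 3B 8,044.17.
Rounded to nearest $25: Unit 5A $3,300; Unit PH1 $9,375; Unit 4B $6,225; Unit G2 $6,950; Unit 3B $8,050. Sum = $33,900.
No rounding difference to absorb.

Unit 5A: $3,300; Unit PH1: $9,375; Unit 4B: $6,225; Unit G2: $6,950; Unit 3B: $8,050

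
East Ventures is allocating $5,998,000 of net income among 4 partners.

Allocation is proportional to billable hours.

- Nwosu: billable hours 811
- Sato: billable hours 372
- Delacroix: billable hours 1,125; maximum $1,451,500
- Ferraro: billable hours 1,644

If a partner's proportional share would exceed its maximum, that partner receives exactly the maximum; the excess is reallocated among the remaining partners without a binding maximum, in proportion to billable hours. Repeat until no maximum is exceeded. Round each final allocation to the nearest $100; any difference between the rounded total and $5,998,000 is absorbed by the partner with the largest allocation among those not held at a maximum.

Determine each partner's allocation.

Combined billable hours = 3,952.
Proportional shares (ignoring caps): Nwosu 1,230,864.88; Sato 564,589.07; Delacroix 1,707,426.62; Ferraro 2,495,119.43.
Capped: Delacroix ($1,451,500); residual $4,546,500 reallocated over remaining billable hours 2,827.
Remaining shares: Nwosu 1,304,284.22 → $1,304,300; Sato 598,266.01 → $598,300; Ferraro 2,643,949.77 → $2,643,900.

Nwosu: $1,304,300 · Sato: $598,300 · Delacroix: $1,451,500 · Ferraro: $2,643,900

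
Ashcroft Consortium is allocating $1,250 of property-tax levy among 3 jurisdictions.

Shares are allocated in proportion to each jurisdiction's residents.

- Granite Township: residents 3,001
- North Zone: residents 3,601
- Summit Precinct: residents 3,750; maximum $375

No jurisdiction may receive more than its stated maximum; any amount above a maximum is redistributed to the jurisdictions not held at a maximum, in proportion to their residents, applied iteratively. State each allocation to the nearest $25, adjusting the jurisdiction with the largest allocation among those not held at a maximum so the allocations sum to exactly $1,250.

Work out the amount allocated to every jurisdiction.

Granite Township: $400 · North Zone: $475 · Summit Precinct: $375

Combined residents = 10,352.
Proportional shares (ignoring caps): Granite Township 362.37; North Zone 434.82; Summit Precinct 452.81.
Capped: Summit Precinct ($375); balance $875 reallocated over remaining residents 6,602.
Redistributed shares: Granite Township 397.74 → $400; North Zone 477.26 → $475.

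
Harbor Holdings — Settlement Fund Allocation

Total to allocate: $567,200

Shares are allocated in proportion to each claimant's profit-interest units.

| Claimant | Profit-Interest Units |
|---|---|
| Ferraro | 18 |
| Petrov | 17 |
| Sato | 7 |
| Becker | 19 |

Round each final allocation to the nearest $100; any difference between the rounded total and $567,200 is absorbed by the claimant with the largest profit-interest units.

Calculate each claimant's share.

Ferraro: $167,400 | Petrov: $158,100 | Sato: $65,100 | Becker: $176,600

Total profit-interest units = 61.
Raw shares: Ferraro 18/61 × $567,200 = 167,370.49; Petrov 17/61 × $567,200 = 158,072.13; Sato 7/61 × $567,200 = 65,088.52; Becker 19/61 × $567,200 = 176,668.85.
At nearest $100: Ferraro $167,400; Petrov $158,100; Sato $65,100; Becker $176,700. Sum = $567,300.
Difference $567,200 − $567,300 = −$100 applied to largest profit-interest units (Becker): Becker becomes $176,600.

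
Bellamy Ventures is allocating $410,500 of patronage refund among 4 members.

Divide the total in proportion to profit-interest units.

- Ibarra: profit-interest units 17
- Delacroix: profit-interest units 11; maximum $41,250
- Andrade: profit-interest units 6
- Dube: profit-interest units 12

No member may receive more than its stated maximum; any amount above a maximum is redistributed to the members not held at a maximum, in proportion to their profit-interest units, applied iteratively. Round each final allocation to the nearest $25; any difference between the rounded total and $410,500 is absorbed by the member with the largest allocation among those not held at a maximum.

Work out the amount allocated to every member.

Total profit-interest units = 46.
Unconstrained shares: Ibarra 151,706.52; Delacroix 98,163.04; Andrade 53,543.48; Dube 107,086.96.
Capped: Delacroix ($41,250); balance $369,250 reallocated over remaining profit-interest units 35.
Remaining shares: Ibarra 179,350.00 → $179,350; Andrade 63,300.00 → $63,300; Dube 126,600.00 → $126,600.

Ibarra: $179,350 · Delacroix: $41,250 · Andrade: $63,300 · Dube: $126,600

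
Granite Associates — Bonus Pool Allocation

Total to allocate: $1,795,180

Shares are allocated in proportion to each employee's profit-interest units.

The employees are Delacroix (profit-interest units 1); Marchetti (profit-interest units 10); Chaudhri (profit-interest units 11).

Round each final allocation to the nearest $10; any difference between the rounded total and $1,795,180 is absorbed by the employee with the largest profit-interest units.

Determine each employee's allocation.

Delacroix: $81,600; Marchetti: $815,990; Chaudhri: $897,590

Total profit-interest units = 1 + 10 + 11 = 22.
Proportional shares: Delacroix 81,599.09; Marchetti 815,990.91; Chaudhri 897,590.00.
At nearest $10: Delacroix $81,600; Marchetti $815,990; Chaudhri $897,590. Sum = $1,795,180.
Rounded total matches; no reconciliation needed.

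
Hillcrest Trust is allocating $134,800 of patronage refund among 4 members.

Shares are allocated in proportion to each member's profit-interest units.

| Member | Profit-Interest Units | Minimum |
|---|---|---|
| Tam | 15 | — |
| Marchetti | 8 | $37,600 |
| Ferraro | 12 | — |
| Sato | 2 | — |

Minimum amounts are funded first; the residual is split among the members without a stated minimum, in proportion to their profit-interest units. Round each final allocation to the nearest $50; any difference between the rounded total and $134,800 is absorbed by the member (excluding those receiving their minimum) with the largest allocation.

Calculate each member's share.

Tam: $50,300 | Marchetti: $37,600 | Ferraro: $40,200 | Sato: $6,700

Minimums first: Marchetti $37,600. Residual $97,200.
Residual split over remaining profit-interest units 29: Tam 50,275.86 → $50,300; Ferraro 40,220.69 → $40,200; Sato 6,703.45 → $6,700.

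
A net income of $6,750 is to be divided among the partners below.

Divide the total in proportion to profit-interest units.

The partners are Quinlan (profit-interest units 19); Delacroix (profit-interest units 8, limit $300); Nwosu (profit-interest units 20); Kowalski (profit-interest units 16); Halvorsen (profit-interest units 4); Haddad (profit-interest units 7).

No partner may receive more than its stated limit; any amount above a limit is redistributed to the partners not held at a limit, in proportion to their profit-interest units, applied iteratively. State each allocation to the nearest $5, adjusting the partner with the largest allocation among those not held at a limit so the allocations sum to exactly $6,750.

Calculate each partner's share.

Profit-interest units total: 74.
Pro-rata shares before constraints: Quinlan 1,733.11; Delacroix 729.73; Nwosu 1,824.32; Kowalski 1,459.46; Halvorsen 364.86; Haddad 638.51.
Cap binds for Delacroix ($300); residual $6,450 reallocated over remaining profit-interest units 66.
Remaining shares: Quinlan 1,856.82 → $1,855; Nwosu 1,954.55 → $1,955; Kowalski 1,563.64 → $1,565; Halvorsen 390.91 → $390; Haddad 684.09 → $685.

Quinlan: $1,855 · Delacroix: $300 · Nwosu: $1,955 · Kowalski: $1,565 · Halvorsen: $390 · Haddad: $685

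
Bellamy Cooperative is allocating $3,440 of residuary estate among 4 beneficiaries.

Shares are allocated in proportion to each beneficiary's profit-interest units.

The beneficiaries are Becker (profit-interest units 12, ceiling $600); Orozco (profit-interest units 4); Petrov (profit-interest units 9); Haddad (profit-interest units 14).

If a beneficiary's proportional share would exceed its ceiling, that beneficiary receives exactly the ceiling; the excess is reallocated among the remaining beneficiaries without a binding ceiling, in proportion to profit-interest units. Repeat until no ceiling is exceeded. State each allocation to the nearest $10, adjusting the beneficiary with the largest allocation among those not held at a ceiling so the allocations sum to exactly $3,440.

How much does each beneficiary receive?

Sum of profit-interest units: 39.
Unconstrained shares: Becker 1,058.46; Orozco 352.82; Petrov 793.85; Haddad 1,234.87.
Held at cap: Becker ($600); remaining pool $2,840 reallocated over remaining profit-interest units 27.
Redistributed shares: Orozco 420.74 → $420; Petrov 946.67 → $950; Haddad 1,472.59 → $1,470.

Becker: $600 · Orozco: $420 · Petrov: $950 · Haddad: $1,470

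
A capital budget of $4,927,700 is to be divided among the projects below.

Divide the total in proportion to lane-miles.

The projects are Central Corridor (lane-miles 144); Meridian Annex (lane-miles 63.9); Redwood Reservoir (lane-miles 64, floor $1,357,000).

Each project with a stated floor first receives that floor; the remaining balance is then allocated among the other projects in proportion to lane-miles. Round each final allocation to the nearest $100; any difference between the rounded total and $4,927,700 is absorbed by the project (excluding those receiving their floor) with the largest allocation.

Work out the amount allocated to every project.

Central Corridor: $2,473,200; Meridian Annex: $1,097,500; Redwood Reservoir: $1,357,000

Minimums first: Redwood Reservoir $1,357,000. Balance $3,570,700.
Balance split over remaining lane-miles 207.9: Central Corridor 2,473,212.12 → $2,473,200; Meridian Annex 1,097,487.88 → $1,097,500.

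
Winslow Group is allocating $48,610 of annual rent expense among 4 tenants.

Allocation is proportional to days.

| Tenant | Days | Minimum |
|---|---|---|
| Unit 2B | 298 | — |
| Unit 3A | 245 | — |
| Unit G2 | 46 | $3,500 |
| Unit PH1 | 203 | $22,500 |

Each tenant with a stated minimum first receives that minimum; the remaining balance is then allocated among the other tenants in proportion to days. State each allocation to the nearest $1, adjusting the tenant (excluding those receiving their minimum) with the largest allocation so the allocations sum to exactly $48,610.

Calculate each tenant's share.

Unit 2B: $12,408; Unit 3A: $10,202; Unit G2: $3,500; Unit PH1: $22,500

Guaranteed amounts: Unit G2 $3,500; Unit PH1 $22,500. Remaining pool $22,610.
Remaining pool split over remaining days 543: Unit 2B 12,408.43 → $12,408; Unit 3A 10,201.57 → $10,202.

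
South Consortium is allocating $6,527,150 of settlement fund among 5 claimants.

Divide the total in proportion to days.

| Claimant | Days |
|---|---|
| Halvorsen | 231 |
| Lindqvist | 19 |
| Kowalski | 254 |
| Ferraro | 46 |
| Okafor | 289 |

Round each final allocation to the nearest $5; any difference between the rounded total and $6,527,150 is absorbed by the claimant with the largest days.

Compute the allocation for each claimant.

Total days = 231 + 19 + 254 + 46 + 289 = 839.
Pro-rata amounts: Halvorsen 1,797,105.66; Lindqvist 147,813.89; Kowalski 1,976,038.26; Ferraro 357,865.20; Okafor 2,248,327.00.
After rounding ($5): Halvorsen $1,797,105; Lindqvist $147,815; Kowalski $1,976,040; Ferraro $357,865; Okafor $2,248,325. Sum = $6,527,150.
Rounded total matches; no reconciliation needed.

Halvorsen: $1,797,105 · Lindqvist: $147,815 · Kowalski: $1,976,040 · Ferraro: $357,865 · Okafor: $2,248,325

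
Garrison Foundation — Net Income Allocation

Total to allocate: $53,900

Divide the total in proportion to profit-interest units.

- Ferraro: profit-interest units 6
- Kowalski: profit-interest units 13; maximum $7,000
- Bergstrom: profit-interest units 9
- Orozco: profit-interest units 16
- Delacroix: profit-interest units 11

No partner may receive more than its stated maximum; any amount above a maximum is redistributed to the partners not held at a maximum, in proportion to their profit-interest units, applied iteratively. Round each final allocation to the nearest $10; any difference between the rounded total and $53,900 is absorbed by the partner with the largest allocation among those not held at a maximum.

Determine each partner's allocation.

Ferraro: $6,700; Kowalski: $7,000; Bergstrom: $10,050; Orozco: $17,870; Delacroix: $12,280

Combined profit-interest units = 55.
Unconstrained shares: Ferraro 5,880.00; Kowalski 12,740.00; Bergstrom 8,820.00; Orozco 15,680.00; Delacroix 10,780.00.
Held at cap: Kowalski ($7,000); remaining pool $46,900 reallocated over remaining profit-interest units 42.
Redistributed shares: Ferraro 6,700.00 → $6,700; Bergstrom 10,050.00 → $10,050; Orozco 17,866.67 → $17,870; Delacroix 12,283.33 → $12,280.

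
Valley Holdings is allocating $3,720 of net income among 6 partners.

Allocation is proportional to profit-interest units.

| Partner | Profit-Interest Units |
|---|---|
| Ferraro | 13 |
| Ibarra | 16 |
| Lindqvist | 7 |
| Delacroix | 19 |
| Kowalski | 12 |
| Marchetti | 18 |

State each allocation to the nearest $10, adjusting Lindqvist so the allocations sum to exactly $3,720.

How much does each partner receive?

Combined profit-interest units = 85.
Raw shares: Ferraro 13/85 × $3,720 = 568.94; Ibarra 16/85 × $3,720 = 700.24; Lindqvist 7/85 × $3,720 = 306.35; Delacroix 19/85 × $3,720 = 831.53; Kowalski 12/85 × $3,720 = 525.18; Marchetti 18/85 × $3,720 = 787.76.
At nearest $10: Ferraro $570; Ibarra $700; Lindqvist $310; Delacroix $830; Kowalski $530; Marchetti $790. Sum = $3,730.
Difference $3,720 − $3,730 = −$10 applied to Lindqvist: Lindqvist becomes $300.

Ferraro: $570 | Ibarra: $700 | Lindqvist: $300 | Delacroix: $830 | Kowalski: $530 | Marchetti: $790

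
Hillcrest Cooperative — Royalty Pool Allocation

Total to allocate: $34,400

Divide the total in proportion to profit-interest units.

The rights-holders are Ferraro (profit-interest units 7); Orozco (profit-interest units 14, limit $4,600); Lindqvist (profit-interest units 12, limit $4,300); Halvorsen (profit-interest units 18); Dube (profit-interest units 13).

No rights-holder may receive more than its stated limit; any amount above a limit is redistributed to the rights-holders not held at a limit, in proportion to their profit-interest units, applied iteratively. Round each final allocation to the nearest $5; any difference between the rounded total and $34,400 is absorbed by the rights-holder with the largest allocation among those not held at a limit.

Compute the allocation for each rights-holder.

Ferraro: $4,695 | Orozco: $4,600 | Lindqvist: $4,300 | Halvorsen: $12,080 | Dube: $8,725

Combined profit-interest units = 64.
Proportional shares (ignoring caps): Ferraro 3,762.50; Orozco 7,525.00; Lindqvist 6,450.00; Halvorsen 9,675.00; Dube 6,987.50.
Held at cap: Orozco ($4,600), Lindqvist ($4,300); residual $25,500 reallocated over remaining profit-interest units 38.
Redistributed shares: Ferraro 4,697.37 → $4,695; Halvorsen 12,078.95 → $12,080; Dube 8,723.68 → $8,725.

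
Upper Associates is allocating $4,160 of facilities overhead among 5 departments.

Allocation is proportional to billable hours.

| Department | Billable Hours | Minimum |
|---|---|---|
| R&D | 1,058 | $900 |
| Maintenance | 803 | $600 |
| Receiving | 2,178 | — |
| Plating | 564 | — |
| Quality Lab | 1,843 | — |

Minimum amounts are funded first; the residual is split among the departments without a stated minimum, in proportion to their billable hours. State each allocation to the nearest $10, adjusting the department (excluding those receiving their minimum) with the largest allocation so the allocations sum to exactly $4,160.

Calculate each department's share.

Guaranteed amounts: R&D $900; Maintenance $600. Balance $2,660.
Balance split over remaining billable hours 4,585: Receiving 1,263.57 → $1,260; Plating 327.21 → $330; Quality Lab 1,069.22 → $1,070.

R&D: $900 · Maintenance: $600 · Receiving: $1,260 · Plating: $330 · Quality Lab: $1,070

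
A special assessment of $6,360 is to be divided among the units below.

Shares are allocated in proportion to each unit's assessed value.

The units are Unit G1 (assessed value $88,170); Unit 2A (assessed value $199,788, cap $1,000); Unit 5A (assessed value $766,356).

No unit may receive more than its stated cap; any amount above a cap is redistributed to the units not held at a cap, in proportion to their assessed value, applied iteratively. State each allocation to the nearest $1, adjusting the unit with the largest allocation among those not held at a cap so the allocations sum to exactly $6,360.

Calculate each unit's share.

Unit G1: $553 · Unit 2A: $1,000 · Unit 5A: $4,807

Sum of assessed value: 1,054,314.
Pro-rata shares before constraints: Unit G1 531.87; Unit 2A 1,205.19; Unit 5A 4,622.93.
Cap binds for Unit 2A ($1,000); balance $5,360 reallocated over remaining assessed value 854,526.
Remaining shares: Unit G1 553.04 → $553; Unit 5A 4,806.96 → $4,807.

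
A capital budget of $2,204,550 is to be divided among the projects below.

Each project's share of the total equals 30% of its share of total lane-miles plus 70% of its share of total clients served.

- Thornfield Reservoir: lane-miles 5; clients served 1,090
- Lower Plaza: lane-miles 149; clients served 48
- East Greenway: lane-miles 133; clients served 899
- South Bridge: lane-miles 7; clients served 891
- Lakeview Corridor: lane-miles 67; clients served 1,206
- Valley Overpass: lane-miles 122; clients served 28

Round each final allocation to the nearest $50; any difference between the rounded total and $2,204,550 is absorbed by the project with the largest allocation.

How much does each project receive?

Thornfield Reservoir: $411,000 · Lower Plaza: $221,800 · East Greenway: $515,450 · South Bridge: $339,950 · Lakeview Corridor: $538,900 · Valley Overpass: $177,450

Lane-miles total 483; clients served total 4,162.
Composite weights (30% lane-miles + 70% clients served): Thornfield Reservoir 0.1864; Lower Plaza 0.1006; East Greenway 0.2338; South Bridge 0.1542; Lakeview Corridor 0.2445; Valley Overpass 0.0805.
Raw shares: Thornfield Reservoir 410,996.27; Lower Plaza 221,821.00; East Greenway 515,445.93; South Bridge 339,949.69; Lakeview Corridor 538,902.43; Valley Overpass 177,434.69.
Rounded to nearest $50: Thornfield Reservoir $411,000; Lower Plaza $221,800; East Greenway $515,450; South Bridge $339,950; Lakeview Corridor $538,900; Valley Overpass $177,450. Sum = $2,204,550.
No rounding difference to absorb.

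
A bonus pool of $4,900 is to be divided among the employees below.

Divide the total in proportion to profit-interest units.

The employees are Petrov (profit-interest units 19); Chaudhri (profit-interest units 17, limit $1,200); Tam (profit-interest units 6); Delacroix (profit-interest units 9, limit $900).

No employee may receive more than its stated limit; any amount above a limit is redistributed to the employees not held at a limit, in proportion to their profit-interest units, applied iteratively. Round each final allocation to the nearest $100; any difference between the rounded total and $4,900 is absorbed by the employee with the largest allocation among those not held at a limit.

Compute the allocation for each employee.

Sum of profit-interest units: 51.
Proportional shares (ignoring caps): Petrov 1,825.49; Chaudhri 1,633.33; Tam 576.47; Delacroix 864.71.
Cap binds for Chaudhri ($1,200); residual $3,700 reallocated over remaining profit-interest units 34.
Cap binds for Delacroix ($900); residual $2,800 reallocated over remaining profit-interest units 25.
Redistributed shares: Petrov 2,128.00 → $2,100; Tam 672.00 → $700.

Petrov: $2,100 | Chaudhri: $1,200 | Tam: $700 | Delacroix: $900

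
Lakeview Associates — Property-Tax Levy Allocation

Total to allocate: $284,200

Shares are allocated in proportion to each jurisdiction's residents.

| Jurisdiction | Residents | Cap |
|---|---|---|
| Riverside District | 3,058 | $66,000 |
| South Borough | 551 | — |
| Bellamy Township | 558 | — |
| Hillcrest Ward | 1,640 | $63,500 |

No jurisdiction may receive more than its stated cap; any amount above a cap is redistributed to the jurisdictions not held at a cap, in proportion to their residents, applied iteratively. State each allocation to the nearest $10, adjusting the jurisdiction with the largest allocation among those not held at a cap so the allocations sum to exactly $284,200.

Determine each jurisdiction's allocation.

Sum of residents: 5,807.
Proportional shares (ignoring caps): Riverside District 149,661.37; South Borough 26,966.45; Bellamy Township 27,309.04; Hillcrest Ward 80,263.13.
Cap binds for Riverside District ($66,000), Hillcrest Ward ($63,500); balance $154,700 reallocated over remaining residents 1,109.
Shares after redistribution: South Borough 76,861.77 → $76,860; Bellamy Township 77,838.23 → $77,840.

Riverside District: $66,000 | South Borough: $76,860 | Bellamy Township: $77,840 | Hillcrest Ward: $63,500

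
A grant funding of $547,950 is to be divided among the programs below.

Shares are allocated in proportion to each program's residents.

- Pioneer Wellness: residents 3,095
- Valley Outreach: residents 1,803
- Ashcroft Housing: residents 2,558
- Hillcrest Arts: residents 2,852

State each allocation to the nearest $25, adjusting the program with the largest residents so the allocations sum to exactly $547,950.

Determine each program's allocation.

Pioneer Wellness: $164,525 · Valley Outreach: $95,850 · Ashcroft Housing: $135,975 · Hillcrest Arts: $151,600

Total residents = 3,095 + 1,803 + 2,558 + 2,852 = 10,308.
Pro-rata amounts: Pioneer Wellness 164,523.21; Valley Outreach 95,843.41; Ashcroft Housing 135,977.50; Hillcrest Arts 151,605.88.
After rounding ($25): Pioneer Wellness $164,525; Valley Outreach $95,850; Ashcroft Housing $135,975; Hillcrest Arts $151,600. Sum = $547,950.
Sum already equals the total — no adjustment.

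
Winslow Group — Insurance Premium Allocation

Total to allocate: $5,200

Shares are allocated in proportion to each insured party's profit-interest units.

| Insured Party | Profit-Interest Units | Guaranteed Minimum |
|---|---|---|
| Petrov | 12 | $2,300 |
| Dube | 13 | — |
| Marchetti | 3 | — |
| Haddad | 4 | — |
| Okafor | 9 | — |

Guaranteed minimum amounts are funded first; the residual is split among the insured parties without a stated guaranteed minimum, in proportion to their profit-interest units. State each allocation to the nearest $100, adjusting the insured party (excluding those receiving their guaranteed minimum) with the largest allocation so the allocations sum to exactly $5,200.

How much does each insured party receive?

Guaranteed amounts: Petrov $2,300. Balance $2,900.
Balance split over remaining profit-interest units 29: Dube 1,300.00 → $1,300; Marchetti 300.00 → $300; Haddad 400.00 → $400; Okafor 900.00 → $900.

Petrov: $2,300 | Dube: $1,300 | Marchetti: $300 | Haddad: $400 | Okafor: $900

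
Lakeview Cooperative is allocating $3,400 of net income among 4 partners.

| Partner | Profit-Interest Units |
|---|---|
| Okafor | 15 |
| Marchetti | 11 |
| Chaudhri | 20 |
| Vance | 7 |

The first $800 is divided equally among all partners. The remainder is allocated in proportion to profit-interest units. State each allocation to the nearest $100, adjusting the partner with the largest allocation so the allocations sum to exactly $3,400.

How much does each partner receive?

Equal tier: $800 ÷ 4 = $200 apiece.
Remainder $2,600 by profit-interest units (total 53): Okafor 735.85 → $700; Marchetti 539.62 → $500; Chaudhri 981.13 → $1,000; Vance 343.40 → $300.
Rounding difference +$100 on remainder applied to Chaudhri.
Totals: Okafor $200 + $700 = $900; Marchetti $200 + $500 = $700; Chaudhri $200 + $1,100 = $1,300; Vance $200 + $300 = $500.

Okafor: $900; Marchetti: $700; Chaudhri: $1,300; Vance: $500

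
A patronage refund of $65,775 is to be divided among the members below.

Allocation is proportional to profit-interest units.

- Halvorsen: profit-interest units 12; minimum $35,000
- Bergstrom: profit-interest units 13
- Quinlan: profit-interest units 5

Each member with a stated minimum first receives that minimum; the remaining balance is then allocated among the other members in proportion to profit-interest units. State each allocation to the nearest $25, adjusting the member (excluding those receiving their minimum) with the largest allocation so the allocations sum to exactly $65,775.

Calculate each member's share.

Halvorsen: $35,000 | Bergstrom: $22,225 | Quinlan: $8,550

Guaranteed amounts: Halvorsen $35,000. Remaining pool $30,775.
Remaining pool split over remaining profit-interest units 18: Bergstrom 22,226.39 → $22,225; Quinlan 8,548.61 → $8,550.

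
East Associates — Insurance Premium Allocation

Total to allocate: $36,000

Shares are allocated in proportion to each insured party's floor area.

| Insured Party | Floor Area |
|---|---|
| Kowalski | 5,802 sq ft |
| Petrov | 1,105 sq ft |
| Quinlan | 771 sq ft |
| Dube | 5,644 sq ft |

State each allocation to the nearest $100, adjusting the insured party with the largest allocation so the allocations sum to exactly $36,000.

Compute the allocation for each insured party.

Kowalski: $15,600; Petrov: $3,000; Quinlan: $2,100; Dube: $15,300

Combined floor area = 13,322.
Pro-rata amounts: Kowalski 5,802/13,322 × $36,000 = 15,678.73; Petrov 1,105/13,322 × $36,000 = 2,986.04; Quinlan 771/13,322 × $36,000 = 2,083.47; Dube 5,644/13,322 × $36,000 = 15,251.76.
Rounded to nearest $100: Kowalski $15,700; Petrov $3,000; Quinlan $2,100; Dube $15,300. Sum = $36,100.
Difference $36,000 − $36,100 = −$100 applied to largest allocation (Kowalski): Kowalski becomes $15,600.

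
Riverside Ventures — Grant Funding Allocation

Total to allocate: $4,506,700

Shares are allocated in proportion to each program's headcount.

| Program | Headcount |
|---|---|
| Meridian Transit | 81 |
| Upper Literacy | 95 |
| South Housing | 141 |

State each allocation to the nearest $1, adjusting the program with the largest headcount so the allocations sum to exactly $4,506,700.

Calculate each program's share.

Meridian Transit: $1,151,554 · Upper Literacy: $1,350,588 · South Housing: $2,004,558

Total headcount = 81 + 95 + 141 = 317.
Pro-rata amounts: Meridian Transit 1,151,554.26; Upper Literacy 1,350,588.33; South Housing 2,004,557.41.
After rounding ($1): Meridian Transit $1,151,554; Upper Literacy $1,350,588; South Housing $2,004,557. Sum = $4,506,699.
Difference $4,506,700 − $4,506,699 = +$1 applied to largest headcount (South Housing): South Housing becomes $2,004,558.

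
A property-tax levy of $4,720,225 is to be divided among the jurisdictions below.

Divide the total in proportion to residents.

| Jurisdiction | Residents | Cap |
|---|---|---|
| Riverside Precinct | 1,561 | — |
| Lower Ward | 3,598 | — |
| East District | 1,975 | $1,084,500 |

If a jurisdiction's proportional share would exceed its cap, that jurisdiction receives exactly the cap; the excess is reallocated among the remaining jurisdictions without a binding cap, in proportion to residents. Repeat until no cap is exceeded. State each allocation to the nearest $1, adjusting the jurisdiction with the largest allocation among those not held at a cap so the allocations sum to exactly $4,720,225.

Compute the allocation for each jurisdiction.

Residents total: 7,134.
Pro-rata shares before constraints: Riverside Precinct 1,032,838.69; Lower Ward 2,380,623.71; East District 1,306,762.60.
Cap binds for East District ($1,084,500); residual $3,635,725 reallocated over remaining residents 5,159.
Shares after redistribution: Riverside Precinct 1,100,090.47 → $1,100,090; Lower Ward 2,535,634.53 → $2,535,635.

Riverside Precinct: $1,100,090 | Lower Ward: $2,535,635 | East District: $1,084,500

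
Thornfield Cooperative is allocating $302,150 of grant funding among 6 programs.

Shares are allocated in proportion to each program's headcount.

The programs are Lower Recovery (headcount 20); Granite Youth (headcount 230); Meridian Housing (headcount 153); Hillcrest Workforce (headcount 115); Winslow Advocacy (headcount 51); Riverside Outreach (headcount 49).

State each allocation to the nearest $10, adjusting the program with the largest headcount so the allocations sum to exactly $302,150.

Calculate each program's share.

Headcount total: 20 + 230 + 153 + 115 + 51 + 49 = 618.
Pro-rata amounts: Lower Recovery 9,778.32; Granite Youth 112,450.65; Meridian Housing 74,804.13; Hillcrest Workforce 56,225.32; Winslow Advocacy 24,934.71; Riverside Outreach 23,956.88.
After rounding ($10): Lower Recovery $9,780; Granite Youth $112,450; Meridian Housing $74,800; Hillcrest Workforce $56,230; Winslow Advocacy $24,930; Riverside Outreach $23,960. Sum = $302,150.
Rounded total matches; no reconciliation needed.

Lower Recovery: $9,780 · Granite Youth: $112,450 · Meridian Housing: $74,800 · Hillcrest Workforce: $56,230 · Winslow Advocacy: $24,930 · Riverside Outreach: $23,960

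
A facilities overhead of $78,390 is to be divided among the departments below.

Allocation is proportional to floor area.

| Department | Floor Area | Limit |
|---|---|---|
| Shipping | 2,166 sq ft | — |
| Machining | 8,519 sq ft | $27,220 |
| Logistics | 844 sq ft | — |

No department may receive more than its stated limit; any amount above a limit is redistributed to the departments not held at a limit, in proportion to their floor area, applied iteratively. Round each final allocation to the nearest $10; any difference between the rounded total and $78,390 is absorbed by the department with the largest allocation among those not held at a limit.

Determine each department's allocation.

Shipping: $36,820; Machining: $27,220; Logistics: $14,350

Floor area total: 11,529.
Unconstrained shares: Shipping 14,727.45; Machining 57,923.88; Logistics 5,738.67.
Capped: Machining ($27,220); residual $51,170 reallocated over remaining floor area 3,010.
Remaining shares: Shipping 36,822.00 → $36,820; Logistics 14,348.00 → $14,350.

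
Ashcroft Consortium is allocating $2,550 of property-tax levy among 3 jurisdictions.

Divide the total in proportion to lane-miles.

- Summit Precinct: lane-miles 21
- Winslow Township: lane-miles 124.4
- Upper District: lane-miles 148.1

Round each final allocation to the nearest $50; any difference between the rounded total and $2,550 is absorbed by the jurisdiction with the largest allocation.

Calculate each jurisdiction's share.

Lane-miles total: 293.5.
Pro-rata amounts: Summit Precinct 21/293.5 × $2,550 = 182.45; Winslow Township 124.4/293.5 × $2,550 = 1,080.82; Upper District 148.1/293.5 × $2,550 = 1,286.73.
After rounding ($50): Summit Precinct $200; Winslow Township $1,100; Upper District $1,300. Sum = $2,600.
Difference $2,550 − $2,600 = −$50 applied to largest allocation (Upper District): Upper District becomes $1,250.

Summit Precinct: $200 · Winslow Township: $1,100 · Upper District: $1,250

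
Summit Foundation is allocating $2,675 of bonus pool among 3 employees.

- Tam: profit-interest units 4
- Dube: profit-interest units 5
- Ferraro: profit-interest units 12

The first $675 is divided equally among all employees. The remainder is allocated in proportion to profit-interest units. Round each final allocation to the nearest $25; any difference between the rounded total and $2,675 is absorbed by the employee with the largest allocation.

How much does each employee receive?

Tam: $600; Dube: $700; Ferraro: $1,375

Equal tier: $675 ÷ 3 = $225 apiece.
Remainder $2,000 by profit-interest units (total 21): Tam 380.95 → $375; Dube 476.19 → $475; Ferraro 1,142.86 → $1,150.
Totals: Tam $225 + $375 = $600; Dube $225 + $475 = $700; Ferraro $225 + $1,150 = $1,375.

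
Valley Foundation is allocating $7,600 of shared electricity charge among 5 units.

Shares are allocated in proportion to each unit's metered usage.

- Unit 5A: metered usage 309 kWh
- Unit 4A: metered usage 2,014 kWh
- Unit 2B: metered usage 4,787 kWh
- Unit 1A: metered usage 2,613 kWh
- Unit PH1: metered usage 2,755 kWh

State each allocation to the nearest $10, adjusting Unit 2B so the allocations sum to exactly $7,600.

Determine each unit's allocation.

Metered usage total: 12,478.
Unrounded shares: Unit 5A 309/12,478 × $7,600 = 188.20; Unit 4A 2,014/12,478 × $7,600 = 1,226.67; Unit 2B 4,787/12,478 × $7,600 = 2,915.63; Unit 1A 2,613/12,478 × $7,600 = 1,591.51; Unit PH1 2,755/12,478 × $7,600 = 1,677.99.
At nearest $10: Unit 5A $190; Unit 4A $1,230; Unit 2B $2,920; Unit 1A $1,590; Unit PH1 $1,680. Sum = $7,610.
Difference $7,600 − $7,610 = −$10 applied to Unit 2B: Unit 2B becomes $2,910.

Unit 5A: $190 · Unit 4A: $1,230 · Unit 2B: $2,910 · Unit 1A: $1,590 · Unit PH1: $1,680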